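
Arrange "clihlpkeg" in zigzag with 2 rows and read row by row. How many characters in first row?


Zigzag "clihlpkeg" into 2 rows:
Placing characters:
  'c' => row 0
  'l' => row 1
  'i' => row 0
  'h' => row 1
  'l' => row 0
  'p' => row 1
  'k' => row 0
  'e' => row 1
  'g' => row 0
Rows:
  Row 0: "cilkg"
  Row 1: "lhpe"
First row length: 5

5


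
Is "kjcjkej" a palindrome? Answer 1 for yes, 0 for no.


Input: kjcjkej
Reversed: jekjcjk
  Compare pos 0 ('k') with pos 6 ('j'): MISMATCH
  Compare pos 1 ('j') with pos 5 ('e'): MISMATCH
  Compare pos 2 ('c') with pos 4 ('k'): MISMATCH
Result: not a palindrome

0


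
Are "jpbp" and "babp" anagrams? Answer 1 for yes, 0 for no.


Strings: "jpbp", "babp"
Sorted first:  bjpp
Sorted second: abbp
Differ at position 0: 'b' vs 'a' => not anagrams

0


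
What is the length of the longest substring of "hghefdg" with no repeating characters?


Input: "hghefdg"
Sliding window (track last position of each char):
  Position 0 ('h'): window [0,0] length 1 -- new best
  Position 1 ('g'): window [0,1] length 2 -- new best
  Position 2 ('h'): repeat (last at 0), move window start to 1
  Position 2 ('h'): window [1,2] length 2
  Position 3 ('e'): window [1,3] length 3 -- new best
  Position 4 ('f'): window [1,4] length 4 -- new best
  Position 5 ('d'): window [1,5] length 5 -- new best
  Position 6 ('g'): repeat (last at 1), move window start to 2
  Position 6 ('g'): window [2,6] length 5
Longest substring with no repeats: "ghefd" with length 5

5


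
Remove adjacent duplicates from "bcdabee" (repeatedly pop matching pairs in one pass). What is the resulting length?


Input: bcdabee
Stack-based adjacent duplicate removal:
  Read 'b': push. Stack: b
  Read 'c': push. Stack: bc
  Read 'd': push. Stack: bcd
  Read 'a': push. Stack: bcda
  Read 'b': push. Stack: bcdab
  Read 'e': push. Stack: bcdabe
  Read 'e': matches stack top 'e' => pop. Stack: bcdab
Final stack: "bcdab" (length 5)

5


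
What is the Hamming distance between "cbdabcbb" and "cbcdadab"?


Comparing "cbdabcbb" and "cbcdadab" position by position:
  Position 0: 'c' vs 'c' => same
  Position 1: 'b' vs 'b' => same
  Position 2: 'd' vs 'c' => differ
  Position 3: 'a' vs 'd' => differ
  Position 4: 'b' vs 'a' => differ
  Position 5: 'c' vs 'd' => differ
  Position 6: 'b' vs 'a' => differ
  Position 7: 'b' vs 'b' => same
Total differences (Hamming distance): 5

5


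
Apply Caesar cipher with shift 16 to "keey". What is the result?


Caesar cipher: shift "keey" by 16
  'k' (pos 10) + 16 = pos 0 = 'a'
  'e' (pos 4) + 16 = pos 20 = 'u'
  'e' (pos 4) + 16 = pos 20 = 'u'
  'y' (pos 24) + 16 = pos 14 = 'o'
Result: auuo

auuo


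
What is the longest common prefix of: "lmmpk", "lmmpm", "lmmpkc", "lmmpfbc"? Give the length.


Words: lmmpk, lmmpm, lmmpkc, lmmpfbc
  Position 0: all 'l' => match
  Position 1: all 'm' => match
  Position 2: all 'm' => match
  Position 3: all 'p' => match
  Position 4: ('k', 'm', 'k', 'f') => mismatch, stop
LCP = "lmmp" (length 4)

4


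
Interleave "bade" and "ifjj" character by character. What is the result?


Interleaving "bade" and "ifjj":
  Position 0: 'b' from first, 'i' from second => "bi"
  Position 1: 'a' from first, 'f' from second => "af"
  Position 2: 'd' from first, 'j' from second => "dj"
  Position 3: 'e' from first, 'j' from second => "ej"
Result: biafdjej

biafdjej


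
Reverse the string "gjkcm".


Input: gjkcm
Reading characters right to left:
  Position 4: 'm'
  Position 3: 'c'
  Position 2: 'k'
  Position 1: 'j'
  Position 0: 'g'
Reversed: mckjg

mckjg


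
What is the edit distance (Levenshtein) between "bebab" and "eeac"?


Computing edit distance: "bebab" -> "eeac"
DP table:
           e    e    a    c
      0    1    2    3    4
  b   1    1    2    3    4
  e   2    1    1    2    3
  b   3    2    2    2    3
  a   4    3    3    2    3
  b   5    4    4    3    3
Edit distance = dp[5][4] = 3

3


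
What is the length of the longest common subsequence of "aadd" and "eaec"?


LCS of "aadd" and "eaec"
DP table:
           e    a    e    c
      0    0    0    0    0
  a   0    0    1    1    1
  a   0    0    1    1    1
  d   0    0    1    1    1
  d   0    0    1    1    1
LCS length = dp[4][4] = 1

1


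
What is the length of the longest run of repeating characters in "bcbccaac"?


Input: "bcbccaac"
Scanning for longest run:
  Position 1 ('c'): new char, reset run to 1
  Position 2 ('b'): new char, reset run to 1
  Position 3 ('c'): new char, reset run to 1
  Position 4 ('c'): continues run of 'c', length=2
  Position 5 ('a'): new char, reset run to 1
  Position 6 ('a'): continues run of 'a', length=2
  Position 7 ('c'): new char, reset run to 1
Longest run: 'c' with length 2

2


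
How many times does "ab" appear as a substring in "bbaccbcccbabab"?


Searching for "ab" in "bbaccbcccbabab"
Scanning each position:
  Position 0: "bb" => no
  Position 1: "ba" => no
  Position 2: "ac" => no
  Position 3: "cc" => no
  Position 4: "cb" => no
  Position 5: "bc" => no
  Position 6: "cc" => no
  Position 7: "cc" => no
  Position 8: "cb" => no
  Position 9: "ba" => no
  Position 10: "ab" => MATCH
  Position 11: "ba" => no
  Position 12: "ab" => MATCH
Total occurrences: 2

2


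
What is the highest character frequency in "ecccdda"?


Input: ecccdda
Character counts:
  'a': 1
  'c': 3
  'd': 2
  'e': 1
Maximum frequency: 3

3


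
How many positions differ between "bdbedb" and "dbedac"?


Comparing "bdbedb" and "dbedac" position by position:
  Position 0: 'b' vs 'd' => DIFFER
  Position 1: 'd' vs 'b' => DIFFER
  Position 2: 'b' vs 'e' => DIFFER
  Position 3: 'e' vs 'd' => DIFFER
  Position 4: 'd' vs 'a' => DIFFER
  Position 5: 'b' vs 'c' => DIFFER
Positions that differ: 6

6


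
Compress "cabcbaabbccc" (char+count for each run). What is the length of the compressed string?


Input: cabcbaabbccc
Runs:
  'c' x 1 => "c1"
  'a' x 1 => "a1"
  'b' x 1 => "b1"
  'c' x 1 => "c1"
  'b' x 1 => "b1"
  'a' x 2 => "a2"
  'b' x 2 => "b2"
  'c' x 3 => "c3"
Compressed: "c1a1b1c1b1a2b2c3"
Compressed length: 16

16


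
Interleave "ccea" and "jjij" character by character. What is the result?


Interleaving "ccea" and "jjij":
  Position 0: 'c' from first, 'j' from second => "cj"
  Position 1: 'c' from first, 'j' from second => "cj"
  Position 2: 'e' from first, 'i' from second => "ei"
  Position 3: 'a' from first, 'j' from second => "aj"
Result: cjcjeiaj

cjcjeiaj


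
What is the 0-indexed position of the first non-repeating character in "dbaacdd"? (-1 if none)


Input: dbaacdd
Character frequencies:
  'a': 2
  'b': 1
  'c': 1
  'd': 3
Scanning left to right for freq == 1:
  Position 0 ('d'): freq=3, skip
  Position 1 ('b'): unique! => answer = 1

1


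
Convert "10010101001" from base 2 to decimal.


Input: "10010101001" in base 2
Positional expansion:
  Digit '1' (value 1) x 2^10 = 1024
  Digit '0' (value 0) x 2^9 = 0
  Digit '0' (value 0) x 2^8 = 0
  Digit '1' (value 1) x 2^7 = 128
  Digit '0' (value 0) x 2^6 = 0
  Digit '1' (value 1) x 2^5 = 32
  Digit '0' (value 0) x 2^4 = 0
  Digit '1' (value 1) x 2^3 = 8
  Digit '0' (value 0) x 2^2 = 0
  Digit '0' (value 0) x 2^1 = 0
  Digit '1' (value 1) x 2^0 = 1
Sum = 1193

1193


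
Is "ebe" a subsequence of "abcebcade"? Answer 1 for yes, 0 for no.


Check if "ebe" is a subsequence of "abcebcade"
Greedy scan:
  Position 0 ('a'): no match needed
  Position 1 ('b'): no match needed
  Position 2 ('c'): no match needed
  Position 3 ('e'): matches sub[0] = 'e'
  Position 4 ('b'): matches sub[1] = 'b'
  Position 5 ('c'): no match needed
  Position 6 ('a'): no match needed
  Position 7 ('d'): no match needed
  Position 8 ('e'): matches sub[2] = 'e'
All 3 characters matched => is a subsequence

1


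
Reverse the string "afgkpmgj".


Input: afgkpmgj
Reading characters right to left:
  Position 7: 'j'
  Position 6: 'g'
  Position 5: 'm'
  Position 4: 'p'
  Position 3: 'k'
  Position 2: 'g'
  Position 1: 'f'
  Position 0: 'a'
Reversed: jgmpkgfa

jgmpkgfa


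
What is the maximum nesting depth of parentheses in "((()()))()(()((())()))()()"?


Input: "((()()))()(()((())()))()()"
Tracking depth:
  Position 0 '(': depth becomes 1
  Position 1 '(': depth becomes 2
  Position 2 '(': depth becomes 3
  Position 3 ')': depth becomes 2
  Position 4 '(': depth becomes 3
  Position 5 ')': depth becomes 2
  Position 6 ')': depth becomes 1
  Position 7 ')': depth becomes 0
  Position 8 '(': depth becomes 1
  Position 9 ')': depth becomes 0
  Position 10 '(': depth becomes 1
  Position 11 '(': depth becomes 2
  Position 12 ')': depth becomes 1
  Position 13 '(': depth becomes 2
  Position 14 '(': depth becomes 3
  Position 15 '(': depth becomes 4
  Position 16 ')': depth becomes 3
  Position 17 ')': depth becomes 2
  Position 18 '(': depth becomes 3
  Position 19 ')': depth becomes 2
  Position 20 ')': depth becomes 1
  Position 21 ')': depth becomes 0
  Position 22 '(': depth becomes 1
  Position 23 ')': depth becomes 0
  Position 24 '(': depth becomes 1
  Position 25 ')': depth becomes 0
Maximum depth reached: 4

4


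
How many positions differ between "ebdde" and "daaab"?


Comparing "ebdde" and "daaab" position by position:
  Position 0: 'e' vs 'd' => DIFFER
  Position 1: 'b' vs 'a' => DIFFER
  Position 2: 'd' vs 'a' => DIFFER
  Position 3: 'd' vs 'a' => DIFFER
  Position 4: 'e' vs 'b' => DIFFER
Positions that differ: 5

5


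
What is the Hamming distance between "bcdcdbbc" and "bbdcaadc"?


Comparing "bcdcdbbc" and "bbdcaadc" position by position:
  Position 0: 'b' vs 'b' => same
  Position 1: 'c' vs 'b' => differ
  Position 2: 'd' vs 'd' => same
  Position 3: 'c' vs 'c' => same
  Position 4: 'd' vs 'a' => differ
  Position 5: 'b' vs 'a' => differ
  Position 6: 'b' vs 'd' => differ
  Position 7: 'c' vs 'c' => same
Total differences (Hamming distance): 4

4


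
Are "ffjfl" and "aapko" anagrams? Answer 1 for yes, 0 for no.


Strings: "ffjfl", "aapko"
Sorted first:  fffjl
Sorted second: aakop
Differ at position 0: 'f' vs 'a' => not anagrams

0


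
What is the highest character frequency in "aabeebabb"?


Input: aabeebabb
Character counts:
  'a': 3
  'b': 4
  'e': 2
Maximum frequency: 4

4


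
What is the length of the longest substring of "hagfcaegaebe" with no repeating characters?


Input: "hagfcaegaebe"
Sliding window (track last position of each char):
  Position 0 ('h'): window [0,0] length 1 -- new best
  Position 1 ('a'): window [0,1] length 2 -- new best
  Position 2 ('g'): window [0,2] length 3 -- new best
  Position 3 ('f'): window [0,3] length 4 -- new best
  Position 4 ('c'): window [0,4] length 5 -- new best
  Position 5 ('a'): repeat (last at 1), move window start to 2
  Position 5 ('a'): window [2,5] length 4
  Position 6 ('e'): window [2,6] length 5
  Position 7 ('g'): repeat (last at 2), move window start to 3
  Position 7 ('g'): window [3,7] length 5
  Position 8 ('a'): repeat (last at 5), move window start to 6
  Position 8 ('a'): window [6,8] length 3
  Position 9 ('e'): repeat (last at 6), move window start to 7
  Position 9 ('e'): window [7,9] length 3
  Position 10 ('b'): window [7,10] length 4
  Position 11 ('e'): repeat (last at 9), move window start to 10
  Position 11 ('e'): window [10,11] length 2
Longest substring with no repeats: "hagfc" with length 5

5


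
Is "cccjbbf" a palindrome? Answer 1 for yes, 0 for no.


Input: cccjbbf
Reversed: fbbjccc
  Compare pos 0 ('c') with pos 6 ('f'): MISMATCH
  Compare pos 1 ('c') with pos 5 ('b'): MISMATCH
  Compare pos 2 ('c') with pos 4 ('b'): MISMATCH
Result: not a palindrome

0


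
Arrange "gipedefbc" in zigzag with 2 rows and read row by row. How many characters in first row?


Zigzag "gipedefbc" into 2 rows:
Placing characters:
  'g' => row 0
  'i' => row 1
  'p' => row 0
  'e' => row 1
  'd' => row 0
  'e' => row 1
  'f' => row 0
  'b' => row 1
  'c' => row 0
Rows:
  Row 0: "gpdfc"
  Row 1: "ieeb"
First row length: 5

5


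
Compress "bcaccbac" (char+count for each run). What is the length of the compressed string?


Input: bcaccbac
Runs:
  'b' x 1 => "b1"
  'c' x 1 => "c1"
  'a' x 1 => "a1"
  'c' x 2 => "c2"
  'b' x 1 => "b1"
  'a' x 1 => "a1"
  'c' x 1 => "c1"
Compressed: "b1c1a1c2b1a1c1"
Compressed length: 14

14


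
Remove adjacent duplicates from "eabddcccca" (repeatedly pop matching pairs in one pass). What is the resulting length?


Input: eabddcccca
Stack-based adjacent duplicate removal:
  Read 'e': push. Stack: e
  Read 'a': push. Stack: ea
  Read 'b': push. Stack: eab
  Read 'd': push. Stack: eabd
  Read 'd': matches stack top 'd' => pop. Stack: eab
  Read 'c': push. Stack: eabc
  Read 'c': matches stack top 'c' => pop. Stack: eab
  Read 'c': push. Stack: eabc
  Read 'c': matches stack top 'c' => pop. Stack: eab
  Read 'a': push. Stack: eaba
Final stack: "eaba" (length 4)

4


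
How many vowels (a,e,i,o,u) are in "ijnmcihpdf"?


Input: ijnmcihpdf
Checking each character:
  'i' at position 0: vowel (running total: 1)
  'j' at position 1: consonant
  'n' at position 2: consonant
  'm' at position 3: consonant
  'c' at position 4: consonant
  'i' at position 5: vowel (running total: 2)
  'h' at position 6: consonant
  'p' at position 7: consonant
  'd' at position 8: consonant
  'f' at position 9: consonant
Total vowels: 2

2


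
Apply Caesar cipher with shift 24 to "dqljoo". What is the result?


Caesar cipher: shift "dqljoo" by 24
  'd' (pos 3) + 24 = pos 1 = 'b'
  'q' (pos 16) + 24 = pos 14 = 'o'
  'l' (pos 11) + 24 = pos 9 = 'j'
  'j' (pos 9) + 24 = pos 7 = 'h'
  'o' (pos 14) + 24 = pos 12 = 'm'
  'o' (pos 14) + 24 = pos 12 = 'm'
Result: bojhmm

bojhmm


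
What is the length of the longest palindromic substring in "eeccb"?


Input: "eeccb"
Checking substrings for palindromes:
  [0:2] "ee" (len 2) => palindrome
  [2:4] "cc" (len 2) => palindrome
Longest palindromic substring: "ee" with length 2

2


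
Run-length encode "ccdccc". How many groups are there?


Input: ccdccc
Scanning for consecutive runs:
  Group 1: 'c' x 2 (positions 0-1)
  Group 2: 'd' x 1 (positions 2-2)
  Group 3: 'c' x 3 (positions 3-5)
Total groups: 3

3


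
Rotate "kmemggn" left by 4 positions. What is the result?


Input: "kmemggn", rotate left by 4
First 4 characters: "kmem"
Remaining characters: "ggn"
Concatenate remaining + first: "ggn" + "kmem" = "ggnkmem"

ggnkmem


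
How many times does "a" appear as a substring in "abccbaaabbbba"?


Searching for "a" in "abccbaaabbbba"
Scanning each position:
  Position 0: "a" => MATCH
  Position 1: "b" => no
  Position 2: "c" => no
  Position 3: "c" => no
  Position 4: "b" => no
  Position 5: "a" => MATCH
  Position 6: "a" => MATCH
  Position 7: "a" => MATCH
  Position 8: "b" => no
  Position 9: "b" => no
  Position 10: "b" => no
  Position 11: "b" => no
  Position 12: "a" => MATCH
Total occurrences: 5

5


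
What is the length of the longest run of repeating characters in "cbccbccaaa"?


Input: "cbccbccaaa"
Scanning for longest run:
  Position 1 ('b'): new char, reset run to 1
  Position 2 ('c'): new char, reset run to 1
  Position 3 ('c'): continues run of 'c', length=2
  Position 4 ('b'): new char, reset run to 1
  Position 5 ('c'): new char, reset run to 1
  Position 6 ('c'): continues run of 'c', length=2
  Position 7 ('a'): new char, reset run to 1
  Position 8 ('a'): continues run of 'a', length=2
  Position 9 ('a'): continues run of 'a', length=3
Longest run: 'a' with length 3

3


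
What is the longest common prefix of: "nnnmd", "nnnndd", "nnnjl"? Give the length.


Words: nnnmd, nnnndd, nnnjl
  Position 0: all 'n' => match
  Position 1: all 'n' => match
  Position 2: all 'n' => match
  Position 3: ('m', 'n', 'j') => mismatch, stop
LCP = "nnn" (length 3)

3


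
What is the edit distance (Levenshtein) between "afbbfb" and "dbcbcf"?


Computing edit distance: "afbbfb" -> "dbcbcf"
DP table:
           d    b    c    b    c    f
      0    1    2    3    4    5    6
  a   1    1    2    3    4    5    6
  f   2    2    2    3    4    5    5
  b   3    3    2    3    3    4    5
  b   4    4    3    3    3    4    5
  f   5    5    4    4    4    4    4
  b   6    6    5    5    4    5    5
Edit distance = dp[6][6] = 5

5


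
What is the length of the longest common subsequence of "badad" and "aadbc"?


LCS of "badad" and "aadbc"
DP table:
           a    a    d    b    c
      0    0    0    0    0    0
  b   0    0    0    0    1    1
  a   0    1    1    1    1    1
  d   0    1    1    2    2    2
  a   0    1    2    2    2    2
  d   0    1    2    3    3    3
LCS length = dp[5][5] = 3

3


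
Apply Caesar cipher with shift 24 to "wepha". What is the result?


Caesar cipher: shift "wepha" by 24
  'w' (pos 22) + 24 = pos 20 = 'u'
  'e' (pos 4) + 24 = pos 2 = 'c'
  'p' (pos 15) + 24 = pos 13 = 'n'
  'h' (pos 7) + 24 = pos 5 = 'f'
  'a' (pos 0) + 24 = pos 24 = 'y'
Result: ucnfy

ucnfy


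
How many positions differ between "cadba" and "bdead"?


Comparing "cadba" and "bdead" position by position:
  Position 0: 'c' vs 'b' => DIFFER
  Position 1: 'a' vs 'd' => DIFFER
  Position 2: 'd' vs 'e' => DIFFER
  Position 3: 'b' vs 'a' => DIFFER
  Position 4: 'a' vs 'd' => DIFFER
Positions that differ: 5

5


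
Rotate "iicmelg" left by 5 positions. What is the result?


Input: "iicmelg", rotate left by 5
First 5 characters: "iicme"
Remaining characters: "lg"
Concatenate remaining + first: "lg" + "iicme" = "lgiicme"

lgiicme


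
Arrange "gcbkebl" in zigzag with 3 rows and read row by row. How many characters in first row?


Zigzag "gcbkebl" into 3 rows:
Placing characters:
  'g' => row 0
  'c' => row 1
  'b' => row 2
  'k' => row 1
  'e' => row 0
  'b' => row 1
  'l' => row 2
Rows:
  Row 0: "ge"
  Row 1: "ckb"
  Row 2: "bl"
First row length: 2

2


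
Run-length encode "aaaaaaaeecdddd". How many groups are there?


Input: aaaaaaaeecdddd
Scanning for consecutive runs:
  Group 1: 'a' x 7 (positions 0-6)
  Group 2: 'e' x 2 (positions 7-8)
  Group 3: 'c' x 1 (positions 9-9)
  Group 4: 'd' x 4 (positions 10-13)
Total groups: 4

4


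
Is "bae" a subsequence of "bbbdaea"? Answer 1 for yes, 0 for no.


Check if "bae" is a subsequence of "bbbdaea"
Greedy scan:
  Position 0 ('b'): matches sub[0] = 'b'
  Position 1 ('b'): no match needed
  Position 2 ('b'): no match needed
  Position 3 ('d'): no match needed
  Position 4 ('a'): matches sub[1] = 'a'
  Position 5 ('e'): matches sub[2] = 'e'
  Position 6 ('a'): no match needed
All 3 characters matched => is a subsequence

1


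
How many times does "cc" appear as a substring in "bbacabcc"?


Searching for "cc" in "bbacabcc"
Scanning each position:
  Position 0: "bb" => no
  Position 1: "ba" => no
  Position 2: "ac" => no
  Position 3: "ca" => no
  Position 4: "ab" => no
  Position 5: "bc" => no
  Position 6: "cc" => MATCH
Total occurrences: 1

1


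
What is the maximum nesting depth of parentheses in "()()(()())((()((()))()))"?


Input: "()()(()())((()((()))()))"
Tracking depth:
  Position 0 '(': depth becomes 1
  Position 1 ')': depth becomes 0
  Position 2 '(': depth becomes 1
  Position 3 ')': depth becomes 0
  Position 4 '(': depth becomes 1
  Position 5 '(': depth becomes 2
  Position 6 ')': depth becomes 1
  Position 7 '(': depth becomes 2
  Position 8 ')': depth becomes 1
  Position 9 ')': depth becomes 0
  Position 10 '(': depth becomes 1
  Position 11 '(': depth becomes 2
  Position 12 '(': depth becomes 3
  Position 13 ')': depth becomes 2
  Position 14 '(': depth becomes 3
  Position 15 '(': depth becomes 4
  Position 16 '(': depth becomes 5
  Position 17 ')': depth becomes 4
  Position 18 ')': depth becomes 3
  Position 19 ')': depth becomes 2
  Position 20 '(': depth becomes 3
  Position 21 ')': depth becomes 2
  Position 22 ')': depth becomes 1
  Position 23 ')': depth becomes 0
Maximum depth reached: 5

5


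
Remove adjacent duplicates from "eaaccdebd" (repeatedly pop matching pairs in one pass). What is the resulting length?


Input: eaaccdebd
Stack-based adjacent duplicate removal:
  Read 'e': push. Stack: e
  Read 'a': push. Stack: ea
  Read 'a': matches stack top 'a' => pop. Stack: e
  Read 'c': push. Stack: ec
  Read 'c': matches stack top 'c' => pop. Stack: e
  Read 'd': push. Stack: ed
  Read 'e': push. Stack: ede
  Read 'b': push. Stack: edeb
  Read 'd': push. Stack: edebd
Final stack: "edebd" (length 5)

5


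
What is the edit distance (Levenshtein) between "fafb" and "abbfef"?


Computing edit distance: "fafb" -> "abbfef"
DP table:
           a    b    b    f    e    f
      0    1    2    3    4    5    6
  f   1    1    2    3    3    4    5
  a   2    1    2    3    4    4    5
  f   3    2    2    3    3    4    4
  b   4    3    2    2    3    4    5
Edit distance = dp[4][6] = 5

5


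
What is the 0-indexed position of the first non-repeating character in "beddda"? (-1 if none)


Input: beddda
Character frequencies:
  'a': 1
  'b': 1
  'd': 3
  'e': 1
Scanning left to right for freq == 1:
  Position 0 ('b'): unique! => answer = 0

0


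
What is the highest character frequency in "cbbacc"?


Input: cbbacc
Character counts:
  'a': 1
  'b': 2
  'c': 3
Maximum frequency: 3

3


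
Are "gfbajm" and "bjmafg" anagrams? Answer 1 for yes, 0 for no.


Strings: "gfbajm", "bjmafg"
Sorted first:  abfgjm
Sorted second: abfgjm
Sorted forms match => anagrams

1


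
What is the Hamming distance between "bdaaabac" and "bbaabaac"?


Comparing "bdaaabac" and "bbaabaac" position by position:
  Position 0: 'b' vs 'b' => same
  Position 1: 'd' vs 'b' => differ
  Position 2: 'a' vs 'a' => same
  Position 3: 'a' vs 'a' => same
  Position 4: 'a' vs 'b' => differ
  Position 5: 'b' vs 'a' => differ
  Position 6: 'a' vs 'a' => same
  Position 7: 'c' vs 'c' => same
Total differences (Hamming distance): 3

3


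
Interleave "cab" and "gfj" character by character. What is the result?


Interleaving "cab" and "gfj":
  Position 0: 'c' from first, 'g' from second => "cg"
  Position 1: 'a' from first, 'f' from second => "af"
  Position 2: 'b' from first, 'j' from second => "bj"
Result: cgafbj

cgafbj


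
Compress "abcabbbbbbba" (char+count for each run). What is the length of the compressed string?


Input: abcabbbbbbba
Runs:
  'a' x 1 => "a1"
  'b' x 1 => "b1"
  'c' x 1 => "c1"
  'a' x 1 => "a1"
  'b' x 7 => "b7"
  'a' x 1 => "a1"
Compressed: "a1b1c1a1b7a1"
Compressed length: 12

12


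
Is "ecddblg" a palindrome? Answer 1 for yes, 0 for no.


Input: ecddblg
Reversed: glbddce
  Compare pos 0 ('e') with pos 6 ('g'): MISMATCH
  Compare pos 1 ('c') with pos 5 ('l'): MISMATCH
  Compare pos 2 ('d') with pos 4 ('b'): MISMATCH
Result: not a palindrome

0


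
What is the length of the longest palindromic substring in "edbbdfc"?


Input: "edbbdfc"
Checking substrings for palindromes:
  [1:5] "dbbd" (len 4) => palindrome
  [2:4] "bb" (len 2) => palindrome
Longest palindromic substring: "dbbd" with length 4

4


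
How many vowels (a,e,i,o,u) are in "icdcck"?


Input: icdcck
Checking each character:
  'i' at position 0: vowel (running total: 1)
  'c' at position 1: consonant
  'd' at position 2: consonant
  'c' at position 3: consonant
  'c' at position 4: consonant
  'k' at position 5: consonant
Total vowels: 1

1


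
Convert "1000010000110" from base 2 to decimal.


Input: "1000010000110" in base 2
Positional expansion:
  Digit '1' (value 1) x 2^12 = 4096
  Digit '0' (value 0) x 2^11 = 0
  Digit '0' (value 0) x 2^10 = 0
  Digit '0' (value 0) x 2^9 = 0
  Digit '0' (value 0) x 2^8 = 0
  Digit '1' (value 1) x 2^7 = 128
  Digit '0' (value 0) x 2^6 = 0
  Digit '0' (value 0) x 2^5 = 0
  Digit '0' (value 0) x 2^4 = 0
  Digit '0' (value 0) x 2^3 = 0
  Digit '1' (value 1) x 2^2 = 4
  Digit '1' (value 1) x 2^1 = 2
  Digit '0' (value 0) x 2^0 = 0
Sum = 4230

4230


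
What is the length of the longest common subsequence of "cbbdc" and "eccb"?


LCS of "cbbdc" and "eccb"
DP table:
           e    c    c    b
      0    0    0    0    0
  c   0    0    1    1    1
  b   0    0    1    1    2
  b   0    0    1    1    2
  d   0    0    1    1    2
  c   0    0    1    2    2
LCS length = dp[5][4] = 2

2


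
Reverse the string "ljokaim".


Input: ljokaim
Reading characters right to left:
  Position 6: 'm'
  Position 5: 'i'
  Position 4: 'a'
  Position 3: 'k'
  Position 2: 'o'
  Position 1: 'j'
  Position 0: 'l'
Reversed: miakojl

miakojl


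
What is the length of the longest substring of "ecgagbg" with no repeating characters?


Input: "ecgagbg"
Sliding window (track last position of each char):
  Position 0 ('e'): window [0,0] length 1 -- new best
  Position 1 ('c'): window [0,1] length 2 -- new best
  Position 2 ('g'): window [0,2] length 3 -- new best
  Position 3 ('a'): window [0,3] length 4 -- new best
  Position 4 ('g'): repeat (last at 2), move window start to 3
  Position 4 ('g'): window [3,4] length 2
  Position 5 ('b'): window [3,5] length 3
  Position 6 ('g'): repeat (last at 4), move window start to 5
  Position 6 ('g'): window [5,6] length 2
Longest substring with no repeats: "ecga" with length 4

4


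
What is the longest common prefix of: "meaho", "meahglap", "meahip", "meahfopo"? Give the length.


Words: meaho, meahglap, meahip, meahfopo
  Position 0: all 'm' => match
  Position 1: all 'e' => match
  Position 2: all 'a' => match
  Position 3: all 'h' => match
  Position 4: ('o', 'g', 'i', 'f') => mismatch, stop
LCP = "meah" (length 4)

4


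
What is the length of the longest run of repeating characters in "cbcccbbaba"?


Input: "cbcccbbaba"
Scanning for longest run:
  Position 1 ('b'): new char, reset run to 1
  Position 2 ('c'): new char, reset run to 1
  Position 3 ('c'): continues run of 'c', length=2
  Position 4 ('c'): continues run of 'c', length=3
  Position 5 ('b'): new char, reset run to 1
  Position 6 ('b'): continues run of 'b', length=2
  Position 7 ('a'): new char, reset run to 1
  Position 8 ('b'): new char, reset run to 1
  Position 9 ('a'): new char, reset run to 1
Longest run: 'c' with length 3

3


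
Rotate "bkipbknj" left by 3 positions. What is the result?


Input: "bkipbknj", rotate left by 3
First 3 characters: "bki"
Remaining characters: "pbknj"
Concatenate remaining + first: "pbknj" + "bki" = "pbknjbki"

pbknjbki


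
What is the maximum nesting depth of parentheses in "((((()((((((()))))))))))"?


Input: "((((()((((((()))))))))))"
Tracking depth:
  Position 0 '(': depth becomes 1
  Position 1 '(': depth becomes 2
  Position 2 '(': depth becomes 3
  Position 3 '(': depth becomes 4
  Position 4 '(': depth becomes 5
  Position 5 ')': depth becomes 4
  Position 6 '(': depth becomes 5
  Position 7 '(': depth becomes 6
  Position 8 '(': depth becomes 7
  Position 9 '(': depth becomes 8
  Position 10 '(': depth becomes 9
  Position 11 '(': depth becomes 10
  Position 12 '(': depth becomes 11
  Position 13 ')': depth becomes 10
  Position 14 ')': depth becomes 9
  Position 15 ')': depth becomes 8
  Position 16 ')': depth becomes 7
  Position 17 ')': depth becomes 6
  Position 18 ')': depth becomes 5
  Position 19 ')': depth becomes 4
  Position 20 ')': depth becomes 3
  Position 21 ')': depth becomes 2
  Position 22 ')': depth becomes 1
  Position 23 ')': depth becomes 0
Maximum depth reached: 11

11


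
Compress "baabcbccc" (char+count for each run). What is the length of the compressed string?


Input: baabcbccc
Runs:
  'b' x 1 => "b1"
  'a' x 2 => "a2"
  'b' x 1 => "b1"
  'c' x 1 => "c1"
  'b' x 1 => "b1"
  'c' x 3 => "c3"
Compressed: "b1a2b1c1b1c3"
Compressed length: 12

12


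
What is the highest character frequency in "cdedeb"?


Input: cdedeb
Character counts:
  'b': 1
  'c': 1
  'd': 2
  'e': 2
Maximum frequency: 2

2


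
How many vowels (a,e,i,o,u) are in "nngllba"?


Input: nngllba
Checking each character:
  'n' at position 0: consonant
  'n' at position 1: consonant
  'g' at position 2: consonant
  'l' at position 3: consonant
  'l' at position 4: consonant
  'b' at position 5: consonant
  'a' at position 6: vowel (running total: 1)
Total vowels: 1

1


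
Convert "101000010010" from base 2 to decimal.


Input: "101000010010" in base 2
Positional expansion:
  Digit '1' (value 1) x 2^11 = 2048
  Digit '0' (value 0) x 2^10 = 0
  Digit '1' (value 1) x 2^9 = 512
  Digit '0' (value 0) x 2^8 = 0
  Digit '0' (value 0) x 2^7 = 0
  Digit '0' (value 0) x 2^6 = 0
  Digit '0' (value 0) x 2^5 = 0
  Digit '1' (value 1) x 2^4 = 16
  Digit '0' (value 0) x 2^3 = 0
  Digit '0' (value 0) x 2^2 = 0
  Digit '1' (value 1) x 2^1 = 2
  Digit '0' (value 0) x 2^0 = 0
Sum = 2578

2578


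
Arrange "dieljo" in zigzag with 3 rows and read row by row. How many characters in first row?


Zigzag "dieljo" into 3 rows:
Placing characters:
  'd' => row 0
  'i' => row 1
  'e' => row 2
  'l' => row 1
  'j' => row 0
  'o' => row 1
Rows:
  Row 0: "dj"
  Row 1: "ilo"
  Row 2: "e"
First row length: 2

2


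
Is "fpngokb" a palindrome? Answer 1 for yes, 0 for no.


Input: fpngokb
Reversed: bkognpf
  Compare pos 0 ('f') with pos 6 ('b'): MISMATCH
  Compare pos 1 ('p') with pos 5 ('k'): MISMATCH
  Compare pos 2 ('n') with pos 4 ('o'): MISMATCH
Result: not a palindrome

0


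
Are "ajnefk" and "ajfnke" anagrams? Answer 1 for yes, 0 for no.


Strings: "ajnefk", "ajfnke"
Sorted first:  aefjkn
Sorted second: aefjkn
Sorted forms match => anagrams

1


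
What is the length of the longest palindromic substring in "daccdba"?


Input: "daccdba"
Checking substrings for palindromes:
  [2:4] "cc" (len 2) => palindrome
Longest palindromic substring: "cc" with length 2

2


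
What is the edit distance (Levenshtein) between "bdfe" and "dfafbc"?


Computing edit distance: "bdfe" -> "dfafbc"
DP table:
           d    f    a    f    b    c
      0    1    2    3    4    5    6
  b   1    1    2    3    4    4    5
  d   2    1    2    3    4    5    5
  f   3    2    1    2    3    4    5
  e   4    3    2    2    3    4    5
Edit distance = dp[4][6] = 5

5


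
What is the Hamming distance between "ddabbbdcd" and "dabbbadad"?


Comparing "ddabbbdcd" and "dabbbadad" position by position:
  Position 0: 'd' vs 'd' => same
  Position 1: 'd' vs 'a' => differ
  Position 2: 'a' vs 'b' => differ
  Position 3: 'b' vs 'b' => same
  Position 4: 'b' vs 'b' => same
  Position 5: 'b' vs 'a' => differ
  Position 6: 'd' vs 'd' => same
  Position 7: 'c' vs 'a' => differ
  Position 8: 'd' vs 'd' => same
Total differences (Hamming distance): 4

4


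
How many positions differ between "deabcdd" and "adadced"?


Comparing "deabcdd" and "adadced" position by position:
  Position 0: 'd' vs 'a' => DIFFER
  Position 1: 'e' vs 'd' => DIFFER
  Position 2: 'a' vs 'a' => same
  Position 3: 'b' vs 'd' => DIFFER
  Position 4: 'c' vs 'c' => same
  Position 5: 'd' vs 'e' => DIFFER
  Position 6: 'd' vs 'd' => same
Positions that differ: 4

4


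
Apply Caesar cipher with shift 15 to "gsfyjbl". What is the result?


Caesar cipher: shift "gsfyjbl" by 15
  'g' (pos 6) + 15 = pos 21 = 'v'
  's' (pos 18) + 15 = pos 7 = 'h'
  'f' (pos 5) + 15 = pos 20 = 'u'
  'y' (pos 24) + 15 = pos 13 = 'n'
  'j' (pos 9) + 15 = pos 24 = 'y'
  'b' (pos 1) + 15 = pos 16 = 'q'
  'l' (pos 11) + 15 = pos 0 = 'a'
Result: vhunyqa

vhunyqa


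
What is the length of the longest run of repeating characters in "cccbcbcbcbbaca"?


Input: "cccbcbcbcbbaca"
Scanning for longest run:
  Position 1 ('c'): continues run of 'c', length=2
  Position 2 ('c'): continues run of 'c', length=3
  Position 3 ('b'): new char, reset run to 1
  Position 4 ('c'): new char, reset run to 1
  Position 5 ('b'): new char, reset run to 1
  Position 6 ('c'): new char, reset run to 1
  Position 7 ('b'): new char, reset run to 1
  Position 8 ('c'): new char, reset run to 1
  Position 9 ('b'): new char, reset run to 1
  Position 10 ('b'): continues run of 'b', length=2
  Position 11 ('a'): new char, reset run to 1
  Position 12 ('c'): new char, reset run to 1
  Position 13 ('a'): new char, reset run to 1
Longest run: 'c' with length 3

3


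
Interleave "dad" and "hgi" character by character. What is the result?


Interleaving "dad" and "hgi":
  Position 0: 'd' from first, 'h' from second => "dh"
  Position 1: 'a' from first, 'g' from second => "ag"
  Position 2: 'd' from first, 'i' from second => "di"
Result: dhagdi

dhagdi


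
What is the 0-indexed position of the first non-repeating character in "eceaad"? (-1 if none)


Input: eceaad
Character frequencies:
  'a': 2
  'c': 1
  'd': 1
  'e': 2
Scanning left to right for freq == 1:
  Position 0 ('e'): freq=2, skip
  Position 1 ('c'): unique! => answer = 1

1


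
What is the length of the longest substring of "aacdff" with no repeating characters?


Input: "aacdff"
Sliding window (track last position of each char):
  Position 0 ('a'): window [0,0] length 1 -- new best
  Position 1 ('a'): repeat (last at 0), move window start to 1
  Position 1 ('a'): window [1,1] length 1
  Position 2 ('c'): window [1,2] length 2 -- new best
  Position 3 ('d'): window [1,3] length 3 -- new best
  Position 4 ('f'): window [1,4] length 4 -- new best
  Position 5 ('f'): repeat (last at 4), move window start to 5
  Position 5 ('f'): window [5,5] length 1
Longest substring with no repeats: "acdf" with length 4

4


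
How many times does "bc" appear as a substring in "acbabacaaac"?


Searching for "bc" in "acbabacaaac"
Scanning each position:
  Position 0: "ac" => no
  Position 1: "cb" => no
  Position 2: "ba" => no
  Position 3: "ab" => no
  Position 4: "ba" => no
  Position 5: "ac" => no
  Position 6: "ca" => no
  Position 7: "aa" => no
  Position 8: "aa" => no
  Position 9: "ac" => no
Total occurrences: 0

0


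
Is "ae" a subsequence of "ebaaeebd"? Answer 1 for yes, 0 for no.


Check if "ae" is a subsequence of "ebaaeebd"
Greedy scan:
  Position 0 ('e'): no match needed
  Position 1 ('b'): no match needed
  Position 2 ('a'): matches sub[0] = 'a'
  Position 3 ('a'): no match needed
  Position 4 ('e'): matches sub[1] = 'e'
  Position 5 ('e'): no match needed
  Position 6 ('b'): no match needed
  Position 7 ('d'): no match needed
All 2 characters matched => is a subsequence

1


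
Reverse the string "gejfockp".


Input: gejfockp
Reading characters right to left:
  Position 7: 'p'
  Position 6: 'k'
  Position 5: 'c'
  Position 4: 'o'
  Position 3: 'f'
  Position 2: 'j'
  Position 1: 'e'
  Position 0: 'g'
Reversed: pkcofjeg

pkcofjeg


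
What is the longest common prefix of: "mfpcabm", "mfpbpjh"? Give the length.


Words: mfpcabm, mfpbpjh
  Position 0: all 'm' => match
  Position 1: all 'f' => match
  Position 2: all 'p' => match
  Position 3: ('c', 'b') => mismatch, stop
LCP = "mfp" (length 3)

3


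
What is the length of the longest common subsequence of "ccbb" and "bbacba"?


LCS of "ccbb" and "bbacba"
DP table:
           b    b    a    c    b    a
      0    0    0    0    0    0    0
  c   0    0    0    0    1    1    1
  c   0    0    0    0    1    1    1
  b   0    1    1    1    1    2    2
  b   0    1    2    2    2    2    2
LCS length = dp[4][6] = 2

2


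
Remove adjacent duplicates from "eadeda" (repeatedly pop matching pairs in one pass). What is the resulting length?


Input: eadeda
Stack-based adjacent duplicate removal:
  Read 'e': push. Stack: e
  Read 'a': push. Stack: ea
  Read 'd': push. Stack: ead
  Read 'e': push. Stack: eade
  Read 'd': push. Stack: eaded
  Read 'a': push. Stack: eadeda
Final stack: "eadeda" (length 6)

6


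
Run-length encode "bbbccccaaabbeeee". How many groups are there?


Input: bbbccccaaabbeeee
Scanning for consecutive runs:
  Group 1: 'b' x 3 (positions 0-2)
  Group 2: 'c' x 4 (positions 3-6)
  Group 3: 'a' x 3 (positions 7-9)
  Group 4: 'b' x 2 (positions 10-11)
  Group 5: 'e' x 4 (positions 12-15)
Total groups: 5

5


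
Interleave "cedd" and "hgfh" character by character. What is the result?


Interleaving "cedd" and "hgfh":
  Position 0: 'c' from first, 'h' from second => "ch"
  Position 1: 'e' from first, 'g' from second => "eg"
  Position 2: 'd' from first, 'f' from second => "df"
  Position 3: 'd' from first, 'h' from second => "dh"
Result: chegdfdh

chegdfdh


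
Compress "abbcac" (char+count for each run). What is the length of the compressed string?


Input: abbcac
Runs:
  'a' x 1 => "a1"
  'b' x 2 => "b2"
  'c' x 1 => "c1"
  'a' x 1 => "a1"
  'c' x 1 => "c1"
Compressed: "a1b2c1a1c1"
Compressed length: 10

10


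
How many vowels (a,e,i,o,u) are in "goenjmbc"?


Input: goenjmbc
Checking each character:
  'g' at position 0: consonant
  'o' at position 1: vowel (running total: 1)
  'e' at position 2: vowel (running total: 2)
  'n' at position 3: consonant
  'j' at position 4: consonant
  'm' at position 5: consonant
  'b' at position 6: consonant
  'c' at position 7: consonant
Total vowels: 2

2


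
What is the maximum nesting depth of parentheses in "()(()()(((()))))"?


Input: "()(()()(((()))))"
Tracking depth:
  Position 0 '(': depth becomes 1
  Position 1 ')': depth becomes 0
  Position 2 '(': depth becomes 1
  Position 3 '(': depth becomes 2
  Position 4 ')': depth becomes 1
  Position 5 '(': depth becomes 2
  Position 6 ')': depth becomes 1
  Position 7 '(': depth becomes 2
  Position 8 '(': depth becomes 3
  Position 9 '(': depth becomes 4
  Position 10 '(': depth becomes 5
  Position 11 ')': depth becomes 4
  Position 12 ')': depth becomes 3
  Position 13 ')': depth becomes 2
  Position 14 ')': depth becomes 1
  Position 15 ')': depth becomes 0
Maximum depth reached: 5

5


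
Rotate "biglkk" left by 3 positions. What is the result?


Input: "biglkk", rotate left by 3
First 3 characters: "big"
Remaining characters: "lkk"
Concatenate remaining + first: "lkk" + "big" = "lkkbig"

lkkbig


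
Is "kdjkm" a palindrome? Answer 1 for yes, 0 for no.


Input: kdjkm
Reversed: mkjdk
  Compare pos 0 ('k') with pos 4 ('m'): MISMATCH
  Compare pos 1 ('d') with pos 3 ('k'): MISMATCH
Result: not a palindrome

0


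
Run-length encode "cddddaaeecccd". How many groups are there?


Input: cddddaaeecccd
Scanning for consecutive runs:
  Group 1: 'c' x 1 (positions 0-0)
  Group 2: 'd' x 4 (positions 1-4)
  Group 3: 'a' x 2 (positions 5-6)
  Group 4: 'e' x 2 (positions 7-8)
  Group 5: 'c' x 3 (positions 9-11)
  Group 6: 'd' x 1 (positions 12-12)
Total groups: 6

6


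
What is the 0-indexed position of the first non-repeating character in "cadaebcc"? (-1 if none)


Input: cadaebcc
Character frequencies:
  'a': 2
  'b': 1
  'c': 3
  'd': 1
  'e': 1
Scanning left to right for freq == 1:
  Position 0 ('c'): freq=3, skip
  Position 1 ('a'): freq=2, skip
  Position 2 ('d'): unique! => answer = 2

2


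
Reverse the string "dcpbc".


Input: dcpbc
Reading characters right to left:
  Position 4: 'c'
  Position 3: 'b'
  Position 2: 'p'
  Position 1: 'c'
  Position 0: 'd'
Reversed: cbpcd

cbpcd


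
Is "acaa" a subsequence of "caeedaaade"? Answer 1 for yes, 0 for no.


Check if "acaa" is a subsequence of "caeedaaade"
Greedy scan:
  Position 0 ('c'): no match needed
  Position 1 ('a'): matches sub[0] = 'a'
  Position 2 ('e'): no match needed
  Position 3 ('e'): no match needed
  Position 4 ('d'): no match needed
  Position 5 ('a'): no match needed
  Position 6 ('a'): no match needed
  Position 7 ('a'): no match needed
  Position 8 ('d'): no match needed
  Position 9 ('e'): no match needed
Only matched 1/4 characters => not a subsequence

0


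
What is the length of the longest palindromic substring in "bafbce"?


Input: "bafbce"
Checking substrings for palindromes:
  No multi-char palindromic substrings found
Longest palindromic substring: "b" with length 1

1


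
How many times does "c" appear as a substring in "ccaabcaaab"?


Searching for "c" in "ccaabcaaab"
Scanning each position:
  Position 0: "c" => MATCH
  Position 1: "c" => MATCH
  Position 2: "a" => no
  Position 3: "a" => no
  Position 4: "b" => no
  Position 5: "c" => MATCH
  Position 6: "a" => no
  Position 7: "a" => no
  Position 8: "a" => no
  Position 9: "b" => no
Total occurrences: 3

3
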